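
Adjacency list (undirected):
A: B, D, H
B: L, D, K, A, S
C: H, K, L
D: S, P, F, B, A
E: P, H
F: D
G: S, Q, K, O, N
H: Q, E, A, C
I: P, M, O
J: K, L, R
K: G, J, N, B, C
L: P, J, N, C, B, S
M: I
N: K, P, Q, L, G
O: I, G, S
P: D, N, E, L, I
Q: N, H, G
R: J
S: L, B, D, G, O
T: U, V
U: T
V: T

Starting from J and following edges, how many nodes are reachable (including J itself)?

BFS from J visits: J, K, L, R, G, N, B, C, P, S, Q, O, D, A, H, E, I, F, M
Reachable nodes: 19 of 22 total.

19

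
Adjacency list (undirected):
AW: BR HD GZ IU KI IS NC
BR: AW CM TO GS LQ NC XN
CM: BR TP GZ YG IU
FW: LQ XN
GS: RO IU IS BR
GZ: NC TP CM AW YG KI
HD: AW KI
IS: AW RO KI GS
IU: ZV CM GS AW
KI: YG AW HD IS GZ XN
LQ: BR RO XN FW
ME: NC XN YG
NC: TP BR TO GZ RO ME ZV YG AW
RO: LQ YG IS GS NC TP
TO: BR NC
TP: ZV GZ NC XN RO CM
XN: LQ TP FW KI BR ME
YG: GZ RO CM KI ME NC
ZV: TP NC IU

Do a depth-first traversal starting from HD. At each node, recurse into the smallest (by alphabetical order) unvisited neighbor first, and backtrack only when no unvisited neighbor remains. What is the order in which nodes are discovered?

HD -> AW -> BR -> CM -> GZ -> KI -> IS -> GS -> IU -> ZV -> NC -> ME -> XN -> FW -> LQ -> RO -> TP -> YG -> TO

Visit HD
HD → AW
AW → BR
BR → CM
CM → GZ
GZ → KI
KI → IS
IS → GS
GS → IU
IU → ZV
ZV → NC
NC → ME
ME → XN
XN → FW
FW → LQ
LQ → RO
RO → TP
RO → YG
NC → TO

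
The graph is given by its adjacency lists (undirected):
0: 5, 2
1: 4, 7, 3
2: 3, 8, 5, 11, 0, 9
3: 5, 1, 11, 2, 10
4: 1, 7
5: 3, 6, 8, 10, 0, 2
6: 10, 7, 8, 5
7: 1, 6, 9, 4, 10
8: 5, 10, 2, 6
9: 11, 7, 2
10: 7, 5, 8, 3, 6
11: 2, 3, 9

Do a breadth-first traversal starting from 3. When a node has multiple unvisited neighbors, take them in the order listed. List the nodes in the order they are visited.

3, 5, 1, 11, 2, 10, 6, 8, 0, 4, 7, 9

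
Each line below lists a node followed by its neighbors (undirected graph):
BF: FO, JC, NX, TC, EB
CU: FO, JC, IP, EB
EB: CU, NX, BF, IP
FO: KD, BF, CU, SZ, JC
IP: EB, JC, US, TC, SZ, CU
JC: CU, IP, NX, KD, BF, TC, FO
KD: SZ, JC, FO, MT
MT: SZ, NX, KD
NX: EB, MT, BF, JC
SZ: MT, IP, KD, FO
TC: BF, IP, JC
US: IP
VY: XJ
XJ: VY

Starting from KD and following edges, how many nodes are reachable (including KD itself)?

12

BFS from KD visits: KD, SZ, MT, JC, FO, IP, NX, TC, CU, BF, US, EB
Reachable nodes: 12 of 14 total.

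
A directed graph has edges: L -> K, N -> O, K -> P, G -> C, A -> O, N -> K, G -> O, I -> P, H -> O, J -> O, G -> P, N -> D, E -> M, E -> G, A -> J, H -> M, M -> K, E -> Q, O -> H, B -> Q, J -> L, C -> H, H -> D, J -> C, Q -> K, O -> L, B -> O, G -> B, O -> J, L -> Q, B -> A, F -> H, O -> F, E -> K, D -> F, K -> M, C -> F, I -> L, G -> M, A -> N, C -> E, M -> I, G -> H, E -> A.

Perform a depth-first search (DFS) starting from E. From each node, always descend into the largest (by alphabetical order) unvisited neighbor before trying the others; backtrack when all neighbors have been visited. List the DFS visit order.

E Q K P M I L G O J C H D F B A N

Visit E
E → Q
Q → K
K → P
K → M
M → I
I → L
E → G
G → O
O → J
J → C
C → H
H → D
D → F
G → B
B → A
A → N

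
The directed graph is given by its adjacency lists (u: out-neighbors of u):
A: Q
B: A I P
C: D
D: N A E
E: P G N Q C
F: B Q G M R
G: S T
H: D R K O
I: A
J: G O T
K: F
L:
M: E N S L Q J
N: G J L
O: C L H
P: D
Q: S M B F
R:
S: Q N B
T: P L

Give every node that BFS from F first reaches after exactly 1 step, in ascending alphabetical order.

Level 0: F
Level 1: B, G, M, Q, R
Level 2: A, E, I, J, L, N, P, S, T
Level 3: C, D, O
Level 4: H
Level 5: K

B, G, M, Q, R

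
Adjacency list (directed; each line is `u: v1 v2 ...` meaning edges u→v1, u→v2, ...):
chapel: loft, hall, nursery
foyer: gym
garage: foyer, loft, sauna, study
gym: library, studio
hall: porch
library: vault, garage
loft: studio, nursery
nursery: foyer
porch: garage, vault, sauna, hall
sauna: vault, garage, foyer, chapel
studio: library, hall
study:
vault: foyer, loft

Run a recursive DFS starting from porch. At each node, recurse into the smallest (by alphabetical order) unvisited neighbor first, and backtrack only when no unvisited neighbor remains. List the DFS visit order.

porch garage foyer gym library vault loft nursery studio hall sauna chapel study

Visit porch
porch → garage
garage → foyer
foyer → gym
gym → library
library → vault
vault → loft
loft → nursery
loft → studio
studio → hall
garage → sauna
sauna → chapel
garage → study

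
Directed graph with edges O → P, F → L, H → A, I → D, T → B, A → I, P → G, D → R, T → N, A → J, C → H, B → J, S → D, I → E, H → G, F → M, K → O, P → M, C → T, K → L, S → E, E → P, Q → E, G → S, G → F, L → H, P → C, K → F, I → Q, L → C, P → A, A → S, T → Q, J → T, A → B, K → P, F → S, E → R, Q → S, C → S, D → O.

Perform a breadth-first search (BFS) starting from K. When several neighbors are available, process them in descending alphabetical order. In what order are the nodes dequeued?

Visit K; enqueue P, O, L, F → queue [P, O, L, F]
Visit P; enqueue M, G, C, A → queue [O, L, F, M, G, C, A]
Visit O → queue [L, F, M, G, C, A]
Visit L; enqueue H → queue [F, M, G, C, A, H]
Visit F; enqueue S → queue [M, G, C, A, H, S]
Visit M → queue [G, C, A, H, S]
Visit G → queue [C, A, H, S]
Visit C; enqueue T → queue [A, H, S, T]
Visit A; enqueue J, I, B → queue [H, S, T, J, I, B]
Visit H → queue [S, T, J, I, B]
Visit S; enqueue E, D → queue [T, J, I, B, E, D]
Visit T; enqueue Q, N → queue [J, I, B, E, D, Q, N]
Visit J → queue [I, B, E, D, Q, N]
Visit I → queue [B, E, D, Q, N]
Visit B → queue [E, D, Q, N]
Visit E; enqueue R → queue [D, Q, N, R]
Visit D → queue [Q, N, R]
Visit Q → queue [N, R]
Visit N → queue [R]
Visit R → queue []

K, P, O, L, F, M, G, C, A, H, S, T, J, I, B, E, D, Q, N, R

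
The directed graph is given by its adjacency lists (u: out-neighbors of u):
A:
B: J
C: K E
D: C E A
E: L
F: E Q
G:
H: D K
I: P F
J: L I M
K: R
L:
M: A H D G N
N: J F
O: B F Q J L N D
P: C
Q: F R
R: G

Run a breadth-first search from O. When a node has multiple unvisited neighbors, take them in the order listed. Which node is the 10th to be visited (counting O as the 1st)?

R

Visit O; enqueue B, F, Q, J, L, N, D → queue [B, F, Q, J, L, N, D]
Visit B → queue [F, Q, J, L, N, D]
Visit F; enqueue E → queue [Q, J, L, N, D, E]
Visit Q; enqueue R → queue [J, L, N, D, E, R]
Visit J; enqueue I, M → queue [L, N, D, E, R, I, M]
Visit L → queue [N, D, E, R, I, M]
Visit N → queue [D, E, R, I, M]
Visit D; enqueue C, A → queue [E, R, I, M, C, A]
Visit E → queue [R, I, M, C, A]
Visit R; enqueue G → queue [I, M, C, A, G]
Visit I; enqueue P → queue [M, C, A, G, P]
Visit M; enqueue H → queue [C, A, G, P, H]
Visit C; enqueue K → queue [A, G, P, H, K]
Visit A → queue [G, P, H, K]
Visit G → queue [P, H, K]
Visit P → queue [H, K]
Visit H → queue [K]
Visit K → queue []

Visit order: O, B, F, Q, J, L, N, D, E, R, I, M, C, A, G, P, H, K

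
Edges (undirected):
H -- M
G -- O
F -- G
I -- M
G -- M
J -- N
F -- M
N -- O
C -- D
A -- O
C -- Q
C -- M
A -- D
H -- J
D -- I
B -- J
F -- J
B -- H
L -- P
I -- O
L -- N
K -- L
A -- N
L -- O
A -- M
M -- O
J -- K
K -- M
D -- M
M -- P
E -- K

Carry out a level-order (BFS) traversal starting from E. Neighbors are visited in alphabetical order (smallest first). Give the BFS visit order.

E, K, J, L, M, B, F, H, N, O, P, A, C, D, G, I, Q

Visit E; enqueue K → queue [K]
Visit K; enqueue J, L, M → queue [J, L, M]
Visit J; enqueue B, F, H, N → queue [L, M, B, F, H, N]
Visit L; enqueue O, P → queue [M, B, F, H, N, O, P]
Visit M; enqueue A, C, D, G, I → queue [B, F, H, N, O, P, A, C, D, G, I]
Visit B → queue [F, H, N, O, P, A, C, D, G, I]
Visit F → queue [H, N, O, P, A, C, D, G, I]
Visit H → queue [N, O, P, A, C, D, G, I]
Visit N → queue [O, P, A, C, D, G, I]
Visit O → queue [P, A, C, D, G, I]
Visit P → queue [A, C, D, G, I]
Visit A → queue [C, D, G, I]
Visit C; enqueue Q → queue [D, G, I, Q]
Visit D → queue [G, I, Q]
Visit G → queue [I, Q]
Visit I → queue [Q]
Visit Q → queue []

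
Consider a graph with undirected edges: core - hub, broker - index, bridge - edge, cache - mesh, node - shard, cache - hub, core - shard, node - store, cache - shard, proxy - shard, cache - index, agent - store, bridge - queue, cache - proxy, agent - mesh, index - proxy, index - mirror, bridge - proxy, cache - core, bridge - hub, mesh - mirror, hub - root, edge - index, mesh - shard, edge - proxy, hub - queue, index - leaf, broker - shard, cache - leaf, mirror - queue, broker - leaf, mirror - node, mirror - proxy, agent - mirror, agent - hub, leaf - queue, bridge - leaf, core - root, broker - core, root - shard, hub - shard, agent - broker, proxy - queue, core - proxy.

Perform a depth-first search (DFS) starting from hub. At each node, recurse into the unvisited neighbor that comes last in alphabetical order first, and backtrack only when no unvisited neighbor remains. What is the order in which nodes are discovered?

Visit hub
hub → shard
shard → root
root → core
core → proxy
proxy → queue
queue → mirror
mirror → node
node → store
store → agent
agent → mesh
mesh → cache
cache → leaf
leaf → index
index → edge
edge → bridge
index → broker

hub → shard → root → core → proxy → queue → mirror → node → store → agent → mesh → cache → leaf → index → edge → bridge → broker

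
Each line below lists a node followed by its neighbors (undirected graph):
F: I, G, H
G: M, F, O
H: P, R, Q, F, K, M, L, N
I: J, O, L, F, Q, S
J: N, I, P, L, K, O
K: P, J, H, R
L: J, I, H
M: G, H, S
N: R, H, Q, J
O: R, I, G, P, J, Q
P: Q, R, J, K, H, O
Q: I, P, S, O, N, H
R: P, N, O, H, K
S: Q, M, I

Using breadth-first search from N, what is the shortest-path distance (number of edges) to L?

Level 0: N
Level 1: H, J, Q, R
Level 2: F, I, K, L, M, O, P, S
Level 3: G
L first appears at level 2.

2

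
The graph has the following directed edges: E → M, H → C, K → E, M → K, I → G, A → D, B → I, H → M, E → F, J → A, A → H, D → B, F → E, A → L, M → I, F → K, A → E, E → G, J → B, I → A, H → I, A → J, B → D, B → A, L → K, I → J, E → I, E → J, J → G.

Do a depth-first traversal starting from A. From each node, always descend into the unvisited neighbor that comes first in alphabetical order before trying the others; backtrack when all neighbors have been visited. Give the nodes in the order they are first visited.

A → D → B → I → G → J → E → F → K → M → H → C → L

Visit A
A → D
D → B
B → I
I → G
I → J
A → E
E → F
F → K
E → M
A → H
H → C
A → L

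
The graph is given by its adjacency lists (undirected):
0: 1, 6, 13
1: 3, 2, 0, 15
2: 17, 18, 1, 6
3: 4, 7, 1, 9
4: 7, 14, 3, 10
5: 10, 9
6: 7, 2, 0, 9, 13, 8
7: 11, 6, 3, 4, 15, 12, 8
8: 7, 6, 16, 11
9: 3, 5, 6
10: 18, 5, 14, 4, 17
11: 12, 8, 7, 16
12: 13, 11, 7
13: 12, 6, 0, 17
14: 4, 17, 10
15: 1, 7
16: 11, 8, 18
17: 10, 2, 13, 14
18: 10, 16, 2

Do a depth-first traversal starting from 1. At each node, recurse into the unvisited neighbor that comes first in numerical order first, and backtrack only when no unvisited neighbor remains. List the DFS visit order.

1, 0, 6, 2, 17, 10, 4, 3, 7, 8, 11, 12, 13, 16, 18, 15, 9, 5, 14

Visit 1
1 → 0
0 → 6
6 → 2
2 → 17
17 → 10
10 → 4
4 → 3
3 → 7
7 → 8
8 → 11
11 → 12
12 → 13
11 → 16
16 → 18
7 → 15
3 → 9
9 → 5
4 → 14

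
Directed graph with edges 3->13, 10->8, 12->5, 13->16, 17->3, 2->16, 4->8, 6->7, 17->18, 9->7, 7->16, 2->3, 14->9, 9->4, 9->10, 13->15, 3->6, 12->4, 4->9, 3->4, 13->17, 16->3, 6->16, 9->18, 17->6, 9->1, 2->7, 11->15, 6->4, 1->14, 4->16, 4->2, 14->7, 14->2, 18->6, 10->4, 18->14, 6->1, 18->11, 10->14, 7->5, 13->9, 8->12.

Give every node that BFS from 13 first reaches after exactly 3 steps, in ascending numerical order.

2, 5, 8, 11, 14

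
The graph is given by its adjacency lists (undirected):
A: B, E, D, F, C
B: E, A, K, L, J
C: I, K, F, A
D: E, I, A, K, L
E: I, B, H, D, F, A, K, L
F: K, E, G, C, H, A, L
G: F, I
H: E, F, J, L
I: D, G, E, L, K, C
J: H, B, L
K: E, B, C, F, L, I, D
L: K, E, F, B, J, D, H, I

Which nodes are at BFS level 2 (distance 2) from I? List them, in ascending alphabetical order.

Level 0: I
Level 1: C, D, E, G, K, L
Level 2: A, B, F, H, J

A, B, F, H, J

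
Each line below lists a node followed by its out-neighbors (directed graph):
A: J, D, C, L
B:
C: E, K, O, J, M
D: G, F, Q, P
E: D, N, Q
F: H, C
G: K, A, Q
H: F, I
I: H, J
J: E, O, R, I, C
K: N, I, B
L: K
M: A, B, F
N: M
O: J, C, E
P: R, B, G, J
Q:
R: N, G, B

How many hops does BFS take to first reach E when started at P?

Level 0: P
Level 1: B, G, J, R
Level 2: A, C, E, I, K, N, O, Q
Level 3: D, H, L, M
Level 4: F
E first appears at level 2.

2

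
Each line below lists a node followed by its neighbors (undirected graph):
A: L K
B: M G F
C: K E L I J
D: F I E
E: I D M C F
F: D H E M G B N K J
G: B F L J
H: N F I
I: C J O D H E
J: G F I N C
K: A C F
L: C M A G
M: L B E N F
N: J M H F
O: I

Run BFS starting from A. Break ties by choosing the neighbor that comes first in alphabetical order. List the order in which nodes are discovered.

A K L C F G M E I J B D H N O

Visit A; enqueue K, L → queue [K, L]
Visit K; enqueue C, F → queue [L, C, F]
Visit L; enqueue G, M → queue [C, F, G, M]
Visit C; enqueue E, I, J → queue [F, G, M, E, I, J]
Visit F; enqueue B, D, H, N → queue [G, M, E, I, J, B, D, H, N]
Visit G → queue [M, E, I, J, B, D, H, N]
Visit M → queue [E, I, J, B, D, H, N]
Visit E → queue [I, J, B, D, H, N]
Visit I; enqueue O → queue [J, B, D, H, N, O]
Visit J → queue [B, D, H, N, O]
Visit B → queue [D, H, N, O]
Visit D → queue [H, N, O]
Visit H → queue [N, O]
Visit N → queue [O]
Visit O → queue []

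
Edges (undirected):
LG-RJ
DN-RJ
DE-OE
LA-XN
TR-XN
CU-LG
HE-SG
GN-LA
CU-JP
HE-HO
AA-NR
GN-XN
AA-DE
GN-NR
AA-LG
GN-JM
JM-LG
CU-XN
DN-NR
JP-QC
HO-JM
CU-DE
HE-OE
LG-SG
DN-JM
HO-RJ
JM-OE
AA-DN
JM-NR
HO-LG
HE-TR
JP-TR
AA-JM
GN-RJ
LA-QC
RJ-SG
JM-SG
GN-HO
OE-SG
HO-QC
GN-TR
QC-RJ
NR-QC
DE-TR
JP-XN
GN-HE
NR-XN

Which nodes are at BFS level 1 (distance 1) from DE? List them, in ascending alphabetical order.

AA, CU, OE, TR

Level 0: DE
Level 1: AA, CU, OE, TR
Level 2: DN, GN, HE, JM, JP, LG, NR, SG, XN
Level 3: HO, LA, QC, RJ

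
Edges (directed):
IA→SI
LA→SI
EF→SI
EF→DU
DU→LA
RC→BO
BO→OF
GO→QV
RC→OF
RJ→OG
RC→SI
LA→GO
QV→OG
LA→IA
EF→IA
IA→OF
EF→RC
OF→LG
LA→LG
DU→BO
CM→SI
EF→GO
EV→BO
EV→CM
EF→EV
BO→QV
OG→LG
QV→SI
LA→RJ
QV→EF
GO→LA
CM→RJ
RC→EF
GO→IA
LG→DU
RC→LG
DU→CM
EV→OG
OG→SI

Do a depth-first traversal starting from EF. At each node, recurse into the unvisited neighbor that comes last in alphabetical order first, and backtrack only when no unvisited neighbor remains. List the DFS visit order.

Visit EF
EF → SI
EF → RC
RC → OF
OF → LG
LG → DU
DU → LA
LA → RJ
RJ → OG
LA → IA
LA → GO
GO → QV
DU → CM
DU → BO
EF → EV

EF -> SI -> RC -> OF -> LG -> DU -> LA -> RJ -> OG -> IA -> GO -> QV -> CM -> BO -> EV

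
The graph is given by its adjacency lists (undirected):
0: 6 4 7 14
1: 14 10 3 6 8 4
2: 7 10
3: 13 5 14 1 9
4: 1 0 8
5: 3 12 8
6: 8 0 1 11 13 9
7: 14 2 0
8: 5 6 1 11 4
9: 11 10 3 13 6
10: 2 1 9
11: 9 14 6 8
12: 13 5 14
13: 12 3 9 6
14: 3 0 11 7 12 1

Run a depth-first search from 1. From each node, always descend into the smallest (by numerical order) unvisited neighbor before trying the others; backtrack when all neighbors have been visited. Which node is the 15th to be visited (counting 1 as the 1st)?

13

Visit 1
1 → 3
3 → 5
5 → 8
8 → 4
4 → 0
0 → 6
6 → 9
9 → 10
10 → 2
2 → 7
7 → 14
14 → 11
14 → 12
12 → 13

Visit order: 1, 3, 5, 8, 4, 0, 6, 9, 10, 2, 7, 14, 11, 12, 13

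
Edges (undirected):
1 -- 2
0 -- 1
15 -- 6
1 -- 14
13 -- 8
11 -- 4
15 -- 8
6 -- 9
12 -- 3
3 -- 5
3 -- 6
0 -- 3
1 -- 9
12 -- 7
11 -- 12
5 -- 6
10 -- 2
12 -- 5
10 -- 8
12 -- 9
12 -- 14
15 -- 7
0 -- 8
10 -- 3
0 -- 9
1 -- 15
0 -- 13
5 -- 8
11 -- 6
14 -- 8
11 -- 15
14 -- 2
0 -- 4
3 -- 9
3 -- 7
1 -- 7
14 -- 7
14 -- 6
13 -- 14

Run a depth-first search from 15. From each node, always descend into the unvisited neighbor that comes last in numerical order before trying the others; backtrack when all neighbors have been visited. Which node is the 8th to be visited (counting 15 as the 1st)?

Visit 15
15 → 11
11 → 12
12 → 14
14 → 13
13 → 8
8 → 10
10 → 3
3 → 9
9 → 6
6 → 5
9 → 1
1 → 7
1 → 2
1 → 0
0 → 4

Visit order: 15, 11, 12, 14, 13, 8, 10, 3, 9, 6, 5, 1, 7, 2, 0, 4

3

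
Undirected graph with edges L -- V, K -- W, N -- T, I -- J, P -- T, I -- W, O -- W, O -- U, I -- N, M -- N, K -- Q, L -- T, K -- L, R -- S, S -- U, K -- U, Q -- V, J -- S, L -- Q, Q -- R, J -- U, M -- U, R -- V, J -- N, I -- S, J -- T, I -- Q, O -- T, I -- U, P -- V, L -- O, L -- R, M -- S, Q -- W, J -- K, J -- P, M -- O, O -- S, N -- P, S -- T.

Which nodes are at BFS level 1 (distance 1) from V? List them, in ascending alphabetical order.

Level 0: V
Level 1: L, P, Q, R
Level 2: I, J, K, N, O, S, T, W
Level 3: M, U

L, P, Q, R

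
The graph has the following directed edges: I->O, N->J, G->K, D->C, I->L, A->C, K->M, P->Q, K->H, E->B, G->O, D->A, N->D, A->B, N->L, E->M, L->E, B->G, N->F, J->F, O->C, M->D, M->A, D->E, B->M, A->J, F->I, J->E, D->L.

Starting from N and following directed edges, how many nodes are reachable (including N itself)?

15

BFS from N visits: N, D, F, J, L, A, C, E, I, B, M, O, G, K, H
Reachable nodes: 15 of 17 total.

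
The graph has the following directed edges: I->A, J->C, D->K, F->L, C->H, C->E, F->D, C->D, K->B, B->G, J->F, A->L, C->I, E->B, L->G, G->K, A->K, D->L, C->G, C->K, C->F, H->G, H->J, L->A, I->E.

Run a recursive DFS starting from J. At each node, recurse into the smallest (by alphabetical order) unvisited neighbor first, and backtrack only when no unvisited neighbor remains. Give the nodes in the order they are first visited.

Visit J
J → C
C → D
D → K
K → B
B → G
D → L
L → A
C → E
C → F
C → H
C → I

J → C → D → K → B → G → L → A → E → F → H → I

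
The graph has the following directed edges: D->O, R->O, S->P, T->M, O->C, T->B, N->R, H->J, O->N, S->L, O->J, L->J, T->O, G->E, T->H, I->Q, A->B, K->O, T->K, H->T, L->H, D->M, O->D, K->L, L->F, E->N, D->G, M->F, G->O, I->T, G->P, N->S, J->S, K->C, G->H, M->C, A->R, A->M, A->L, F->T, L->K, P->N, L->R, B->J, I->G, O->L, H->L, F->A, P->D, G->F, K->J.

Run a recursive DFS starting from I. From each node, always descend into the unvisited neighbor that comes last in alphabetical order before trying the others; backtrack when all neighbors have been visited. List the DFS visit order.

Visit I
I → T
T → O
O → N
N → S
S → P
P → D
D → M
M → F
F → A
A → R
A → L
L → K
K → J
K → C
L → H
A → B
D → G
G → E
I → Q

I -> T -> O -> N -> S -> P -> D -> M -> F -> A -> R -> L -> K -> J -> C -> H -> B -> G -> E -> Q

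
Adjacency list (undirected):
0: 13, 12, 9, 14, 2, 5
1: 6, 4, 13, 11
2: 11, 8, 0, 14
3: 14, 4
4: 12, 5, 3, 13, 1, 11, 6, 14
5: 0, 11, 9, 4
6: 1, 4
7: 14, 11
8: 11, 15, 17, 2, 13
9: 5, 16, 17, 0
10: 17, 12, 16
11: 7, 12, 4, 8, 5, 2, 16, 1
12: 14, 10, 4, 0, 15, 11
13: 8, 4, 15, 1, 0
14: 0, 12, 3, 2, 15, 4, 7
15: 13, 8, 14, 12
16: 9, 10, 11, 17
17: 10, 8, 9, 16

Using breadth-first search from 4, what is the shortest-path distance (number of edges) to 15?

2

Level 0: 4
Level 1: 1, 3, 5, 6, 11, 12, 13, 14
Level 2: 0, 2, 7, 8, 9, 10, 15, 16
Level 3: 17
15 first appears at level 2.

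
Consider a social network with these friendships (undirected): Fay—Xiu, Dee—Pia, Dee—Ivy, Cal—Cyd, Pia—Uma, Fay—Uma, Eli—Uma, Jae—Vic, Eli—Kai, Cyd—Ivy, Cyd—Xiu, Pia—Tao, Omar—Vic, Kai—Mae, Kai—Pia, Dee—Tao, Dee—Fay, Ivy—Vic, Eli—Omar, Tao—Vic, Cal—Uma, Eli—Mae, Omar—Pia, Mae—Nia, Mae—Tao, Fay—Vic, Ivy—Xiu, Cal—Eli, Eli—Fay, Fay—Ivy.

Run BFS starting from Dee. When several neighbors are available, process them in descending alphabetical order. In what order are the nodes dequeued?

Visit Dee; enqueue Tao, Pia, Ivy, Fay → queue [Tao, Pia, Ivy, Fay]
Visit Tao; enqueue Vic, Mae → queue [Pia, Ivy, Fay, Vic, Mae]
Visit Pia; enqueue Uma, Omar, Kai → queue [Ivy, Fay, Vic, Mae, Uma, Omar, Kai]
Visit Ivy; enqueue Xiu, Cyd → queue [Fay, Vic, Mae, Uma, Omar, Kai, Xiu, Cyd]
Visit Fay; enqueue Eli → queue [Vic, Mae, Uma, Omar, Kai, Xiu, Cyd, Eli]
Visit Vic; enqueue Jae → queue [Mae, Uma, Omar, Kai, Xiu, Cyd, Eli, Jae]
Visit Mae; enqueue Nia → queue [Uma, Omar, Kai, Xiu, Cyd, Eli, Jae, Nia]
Visit Uma; enqueue Cal → queue [Omar, Kai, Xiu, Cyd, Eli, Jae, Nia, Cal]
Visit Omar → queue [Kai, Xiu, Cyd, Eli, Jae, Nia, Cal]
Visit Kai → queue [Xiu, Cyd, Eli, Jae, Nia, Cal]
Visit Xiu → queue [Cyd, Eli, Jae, Nia, Cal]
Visit Cyd → queue [Eli, Jae, Nia, Cal]
Visit Eli → queue [Jae, Nia, Cal]
Visit Jae → queue [Nia, Cal]
Visit Nia → queue [Cal]
Visit Cal → queue []

Dee -> Tao -> Pia -> Ivy -> Fay -> Vic -> Mae -> Uma -> Omar -> Kai -> Xiu -> Cyd -> Eli -> Jae -> Nia -> Cal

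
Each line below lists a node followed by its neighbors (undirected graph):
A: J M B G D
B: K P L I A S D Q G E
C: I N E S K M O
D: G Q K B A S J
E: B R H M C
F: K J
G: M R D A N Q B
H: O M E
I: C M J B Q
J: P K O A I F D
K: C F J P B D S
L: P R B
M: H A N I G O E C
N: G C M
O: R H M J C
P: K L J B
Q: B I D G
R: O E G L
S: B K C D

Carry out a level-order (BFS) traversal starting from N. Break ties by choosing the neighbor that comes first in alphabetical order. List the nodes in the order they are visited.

N C G M E I K O S A B D Q R H J F P L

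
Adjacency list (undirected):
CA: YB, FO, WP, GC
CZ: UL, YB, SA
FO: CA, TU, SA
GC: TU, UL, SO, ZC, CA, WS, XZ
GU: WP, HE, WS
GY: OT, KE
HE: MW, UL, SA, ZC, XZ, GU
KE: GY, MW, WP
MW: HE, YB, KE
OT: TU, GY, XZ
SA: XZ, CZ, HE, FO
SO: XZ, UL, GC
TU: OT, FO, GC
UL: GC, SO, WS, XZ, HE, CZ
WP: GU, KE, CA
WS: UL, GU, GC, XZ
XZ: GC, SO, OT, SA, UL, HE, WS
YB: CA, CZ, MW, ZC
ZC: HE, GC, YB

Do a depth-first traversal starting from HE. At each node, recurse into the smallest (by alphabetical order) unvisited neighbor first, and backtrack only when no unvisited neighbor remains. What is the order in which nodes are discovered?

Visit HE
HE → GU
GU → WP
WP → CA
CA → FO
FO → SA
SA → CZ
CZ → UL
UL → GC
GC → SO
SO → XZ
XZ → OT
OT → GY
GY → KE
KE → MW
MW → YB
YB → ZC
OT → TU
XZ → WS

HE, GU, WP, CA, FO, SA, CZ, UL, GC, SO, XZ, OT, GY, KE, MW, YB, ZC, TU, WS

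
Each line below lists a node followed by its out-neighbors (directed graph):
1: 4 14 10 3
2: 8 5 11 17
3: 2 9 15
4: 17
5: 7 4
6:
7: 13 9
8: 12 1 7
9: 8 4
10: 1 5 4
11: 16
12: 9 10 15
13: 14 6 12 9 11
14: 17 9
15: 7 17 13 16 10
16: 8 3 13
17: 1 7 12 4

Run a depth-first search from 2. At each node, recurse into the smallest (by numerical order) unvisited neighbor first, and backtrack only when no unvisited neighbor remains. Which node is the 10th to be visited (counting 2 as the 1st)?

Visit 2
2 → 5
5 → 4
4 → 17
17 → 1
1 → 3
3 → 9
9 → 8
8 → 7
7 → 13
13 → 6
13 → 11
11 → 16
13 → 12
12 → 10
12 → 15
13 → 14

Visit order: 2, 5, 4, 17, 1, 3, 9, 8, 7, 13, 6, 11, 16, 12, 10, 15, 14

13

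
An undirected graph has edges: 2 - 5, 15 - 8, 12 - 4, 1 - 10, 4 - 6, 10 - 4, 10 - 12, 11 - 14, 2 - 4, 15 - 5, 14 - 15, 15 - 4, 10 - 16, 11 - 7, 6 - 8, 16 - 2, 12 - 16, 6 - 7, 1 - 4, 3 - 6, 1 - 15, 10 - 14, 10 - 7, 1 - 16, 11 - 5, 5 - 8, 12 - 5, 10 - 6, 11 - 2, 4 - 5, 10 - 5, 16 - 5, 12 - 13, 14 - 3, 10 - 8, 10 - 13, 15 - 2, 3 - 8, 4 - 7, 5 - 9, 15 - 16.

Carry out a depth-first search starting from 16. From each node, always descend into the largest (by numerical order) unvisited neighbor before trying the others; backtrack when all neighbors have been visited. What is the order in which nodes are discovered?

Visit 16
16 → 15
15 → 14
14 → 11
11 → 7
7 → 10
10 → 13
13 → 12
12 → 5
5 → 9
5 → 8
8 → 6
6 → 4
4 → 2
4 → 1
6 → 3

16 -> 15 -> 14 -> 11 -> 7 -> 10 -> 13 -> 12 -> 5 -> 9 -> 8 -> 6 -> 4 -> 2 -> 1 -> 3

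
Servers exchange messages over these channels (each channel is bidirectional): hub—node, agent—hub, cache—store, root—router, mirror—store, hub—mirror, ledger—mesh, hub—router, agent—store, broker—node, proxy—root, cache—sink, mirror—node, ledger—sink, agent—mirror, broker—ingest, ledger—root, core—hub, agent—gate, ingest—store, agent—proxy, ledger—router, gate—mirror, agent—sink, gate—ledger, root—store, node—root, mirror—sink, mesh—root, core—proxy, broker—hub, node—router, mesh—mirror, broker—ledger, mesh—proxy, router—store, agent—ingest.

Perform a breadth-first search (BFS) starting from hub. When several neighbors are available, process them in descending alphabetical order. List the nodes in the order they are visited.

hub -> router -> node -> mirror -> core -> broker -> agent -> store -> root -> ledger -> sink -> mesh -> gate -> proxy -> ingest -> cache

Visit hub; enqueue router, node, mirror, core, broker, agent → queue [router, node, mirror, core, broker, agent]
Visit router; enqueue store, root, ledger → queue [node, mirror, core, broker, agent, store, root, ledger]
Visit node → queue [mirror, core, broker, agent, store, root, ledger]
Visit mirror; enqueue sink, mesh, gate → queue [core, broker, agent, store, root, ledger, sink, mesh, gate]
Visit core; enqueue proxy → queue [broker, agent, store, root, ledger, sink, mesh, gate, proxy]
Visit broker; enqueue ingest → queue [agent, store, root, ledger, sink, mesh, gate, proxy, ingest]
Visit agent → queue [store, root, ledger, sink, mesh, gate, proxy, ingest]
Visit store; enqueue cache → queue [root, ledger, sink, mesh, gate, proxy, ingest, cache]
Visit root → queue [ledger, sink, mesh, gate, proxy, ingest, cache]
Visit ledger → queue [sink, mesh, gate, proxy, ingest, cache]
Visit sink → queue [mesh, gate, proxy, ingest, cache]
Visit mesh → queue [gate, proxy, ingest, cache]
Visit gate → queue [proxy, ingest, cache]
Visit proxy → queue [ingest, cache]
Visit ingest → queue [cache]
Visit cache → queue []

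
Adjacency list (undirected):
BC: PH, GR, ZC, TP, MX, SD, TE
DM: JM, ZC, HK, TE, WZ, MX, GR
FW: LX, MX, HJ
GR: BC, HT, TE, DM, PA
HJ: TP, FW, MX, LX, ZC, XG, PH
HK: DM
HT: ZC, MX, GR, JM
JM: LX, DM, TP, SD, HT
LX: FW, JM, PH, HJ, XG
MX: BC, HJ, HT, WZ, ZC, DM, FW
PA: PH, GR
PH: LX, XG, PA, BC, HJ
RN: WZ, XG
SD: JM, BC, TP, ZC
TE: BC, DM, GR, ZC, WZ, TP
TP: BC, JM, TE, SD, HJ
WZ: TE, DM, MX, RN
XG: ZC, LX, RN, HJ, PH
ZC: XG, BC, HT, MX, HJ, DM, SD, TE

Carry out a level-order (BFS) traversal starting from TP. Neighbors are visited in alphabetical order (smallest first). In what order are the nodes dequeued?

TP, BC, HJ, JM, SD, TE, GR, MX, PH, ZC, FW, LX, XG, DM, HT, WZ, PA, RN, HK

Visit TP; enqueue BC, HJ, JM, SD, TE → queue [BC, HJ, JM, SD, TE]
Visit BC; enqueue GR, MX, PH, ZC → queue [HJ, JM, SD, TE, GR, MX, PH, ZC]
Visit HJ; enqueue FW, LX, XG → queue [JM, SD, TE, GR, MX, PH, ZC, FW, LX, XG]
Visit JM; enqueue DM, HT → queue [SD, TE, GR, MX, PH, ZC, FW, LX, XG, DM, HT]
Visit SD → queue [TE, GR, MX, PH, ZC, FW, LX, XG, DM, HT]
Visit TE; enqueue WZ → queue [GR, MX, PH, ZC, FW, LX, XG, DM, HT, WZ]
Visit GR; enqueue PA → queue [MX, PH, ZC, FW, LX, XG, DM, HT, WZ, PA]
Visit MX → queue [PH, ZC, FW, LX, XG, DM, HT, WZ, PA]
Visit PH → queue [ZC, FW, LX, XG, DM, HT, WZ, PA]
Visit ZC → queue [FW, LX, XG, DM, HT, WZ, PA]
Visit FW → queue [LX, XG, DM, HT, WZ, PA]
Visit LX → queue [XG, DM, HT, WZ, PA]
Visit XG; enqueue RN → queue [DM, HT, WZ, PA, RN]
Visit DM; enqueue HK → queue [HT, WZ, PA, RN, HK]
Visit HT → queue [WZ, PA, RN, HK]
Visit WZ → queue [PA, RN, HK]
Visit PA → queue [RN, HK]
Visit RN → queue [HK]
Visit HK → queue []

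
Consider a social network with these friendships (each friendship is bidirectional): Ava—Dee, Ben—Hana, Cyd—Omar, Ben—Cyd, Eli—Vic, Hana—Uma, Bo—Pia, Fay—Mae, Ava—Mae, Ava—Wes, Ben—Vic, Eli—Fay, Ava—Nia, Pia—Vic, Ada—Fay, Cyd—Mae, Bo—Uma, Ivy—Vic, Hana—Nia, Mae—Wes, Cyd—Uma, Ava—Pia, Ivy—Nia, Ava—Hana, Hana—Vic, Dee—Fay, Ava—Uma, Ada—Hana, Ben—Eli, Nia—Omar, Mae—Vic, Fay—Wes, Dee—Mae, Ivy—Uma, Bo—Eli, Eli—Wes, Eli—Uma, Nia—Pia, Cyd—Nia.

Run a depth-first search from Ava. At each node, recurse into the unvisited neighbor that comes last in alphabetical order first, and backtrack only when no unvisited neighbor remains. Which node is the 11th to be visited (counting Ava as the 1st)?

Hana

Visit Ava
Ava → Wes
Wes → Mae
Mae → Vic
Vic → Pia
Pia → Nia
Nia → Omar
Omar → Cyd
Cyd → Uma
Uma → Ivy
Uma → Hana
Hana → Ben
Ben → Eli
Eli → Fay
Fay → Dee
Fay → Ada
Eli → Bo

Visit order: Ava, Wes, Mae, Vic, Pia, Nia, Omar, Cyd, Uma, Ivy, Hana, Ben, Eli, Fay, Dee, Ada, Bo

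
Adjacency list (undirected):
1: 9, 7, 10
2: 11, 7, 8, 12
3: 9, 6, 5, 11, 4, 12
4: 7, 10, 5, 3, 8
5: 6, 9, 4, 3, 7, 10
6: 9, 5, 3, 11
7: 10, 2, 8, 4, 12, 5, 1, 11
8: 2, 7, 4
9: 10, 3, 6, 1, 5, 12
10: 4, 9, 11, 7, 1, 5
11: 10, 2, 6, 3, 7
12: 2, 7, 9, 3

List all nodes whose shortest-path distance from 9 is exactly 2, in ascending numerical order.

Level 0: 9
Level 1: 1, 3, 5, 6, 10, 12
Level 2: 2, 4, 7, 11
Level 3: 8

2, 4, 7, 11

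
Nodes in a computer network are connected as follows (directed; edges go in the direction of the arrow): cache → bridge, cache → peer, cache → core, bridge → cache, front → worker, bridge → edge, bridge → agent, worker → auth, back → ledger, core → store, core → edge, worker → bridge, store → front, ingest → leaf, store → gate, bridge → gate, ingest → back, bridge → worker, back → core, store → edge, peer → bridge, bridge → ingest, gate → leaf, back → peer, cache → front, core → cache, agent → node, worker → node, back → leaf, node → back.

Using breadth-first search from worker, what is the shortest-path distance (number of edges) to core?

3

Level 0: worker
Level 1: auth, bridge, node
Level 2: agent, back, cache, edge, gate, ingest
Level 3: core, front, leaf, ledger, peer
Level 4: store
core first appears at level 3.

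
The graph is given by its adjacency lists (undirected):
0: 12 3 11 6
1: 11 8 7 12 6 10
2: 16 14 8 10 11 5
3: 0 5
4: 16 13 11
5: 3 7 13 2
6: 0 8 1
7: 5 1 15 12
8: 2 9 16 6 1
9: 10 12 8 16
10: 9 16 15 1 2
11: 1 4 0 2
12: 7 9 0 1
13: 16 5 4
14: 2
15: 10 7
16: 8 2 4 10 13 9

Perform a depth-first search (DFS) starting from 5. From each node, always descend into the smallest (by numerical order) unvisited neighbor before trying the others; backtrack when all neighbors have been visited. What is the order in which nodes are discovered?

5 → 2 → 8 → 1 → 6 → 0 → 3 → 11 → 4 → 13 → 16 → 9 → 10 → 15 → 7 → 12 → 14

Visit 5
5 → 2
2 → 8
8 → 1
1 → 6
6 → 0
0 → 3
0 → 11
11 → 4
4 → 13
13 → 16
16 → 9
9 → 10
10 → 15
15 → 7
7 → 12
2 → 14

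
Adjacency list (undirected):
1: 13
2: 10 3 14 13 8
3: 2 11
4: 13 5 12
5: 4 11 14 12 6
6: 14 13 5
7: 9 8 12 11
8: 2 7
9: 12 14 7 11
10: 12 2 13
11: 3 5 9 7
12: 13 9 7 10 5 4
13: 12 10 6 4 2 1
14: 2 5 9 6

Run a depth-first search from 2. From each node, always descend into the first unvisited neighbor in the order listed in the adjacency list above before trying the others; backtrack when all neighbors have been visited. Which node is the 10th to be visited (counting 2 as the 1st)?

3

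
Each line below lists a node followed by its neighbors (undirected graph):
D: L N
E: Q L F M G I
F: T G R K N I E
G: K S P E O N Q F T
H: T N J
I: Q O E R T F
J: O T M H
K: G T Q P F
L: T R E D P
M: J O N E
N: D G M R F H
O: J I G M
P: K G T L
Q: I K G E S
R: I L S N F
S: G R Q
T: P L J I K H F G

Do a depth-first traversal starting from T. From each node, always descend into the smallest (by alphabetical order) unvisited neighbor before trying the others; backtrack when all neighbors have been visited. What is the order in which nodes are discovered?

Visit T
T → F
F → E
E → G
G → K
K → P
P → L
L → D
D → N
N → H
H → J
J → M
M → O
O → I
I → Q
Q → S
S → R

T -> F -> E -> G -> K -> P -> L -> D -> N -> H -> J -> M -> O -> I -> Q -> S -> R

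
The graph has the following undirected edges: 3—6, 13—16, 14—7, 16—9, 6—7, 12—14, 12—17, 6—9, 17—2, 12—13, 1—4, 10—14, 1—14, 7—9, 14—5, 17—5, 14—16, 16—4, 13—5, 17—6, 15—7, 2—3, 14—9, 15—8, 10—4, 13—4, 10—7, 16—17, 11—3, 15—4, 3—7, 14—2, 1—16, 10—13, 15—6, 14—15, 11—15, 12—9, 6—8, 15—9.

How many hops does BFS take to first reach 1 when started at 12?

Level 0: 12
Level 1: 9, 13, 14, 17
Level 2: 1, 2, 4, 5, 6, 7, 10, 15, 16
Level 3: 3, 8, 11
1 first appears at level 2.

2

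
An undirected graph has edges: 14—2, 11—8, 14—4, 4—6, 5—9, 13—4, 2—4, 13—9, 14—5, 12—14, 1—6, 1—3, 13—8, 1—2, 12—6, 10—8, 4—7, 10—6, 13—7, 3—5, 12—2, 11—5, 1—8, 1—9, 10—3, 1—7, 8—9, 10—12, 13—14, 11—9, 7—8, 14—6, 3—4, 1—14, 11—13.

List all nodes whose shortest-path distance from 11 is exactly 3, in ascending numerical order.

2, 6, 12

Level 0: 11
Level 1: 5, 8, 9, 13
Level 2: 1, 3, 4, 7, 10, 14
Level 3: 2, 6, 12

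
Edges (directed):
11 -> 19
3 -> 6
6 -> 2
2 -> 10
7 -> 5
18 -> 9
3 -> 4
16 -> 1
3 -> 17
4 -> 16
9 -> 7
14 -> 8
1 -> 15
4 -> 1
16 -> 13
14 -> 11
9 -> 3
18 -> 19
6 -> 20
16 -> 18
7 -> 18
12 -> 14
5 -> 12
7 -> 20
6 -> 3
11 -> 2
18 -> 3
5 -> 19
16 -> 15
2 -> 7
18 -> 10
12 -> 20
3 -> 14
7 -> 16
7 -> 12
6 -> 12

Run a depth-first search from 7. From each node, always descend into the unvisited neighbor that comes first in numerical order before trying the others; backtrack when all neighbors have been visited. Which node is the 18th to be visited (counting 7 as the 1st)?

Visit 7
7 → 5
5 → 12
12 → 14
14 → 8
14 → 11
11 → 2
2 → 10
11 → 19
12 → 20
7 → 16
16 → 1
1 → 15
16 → 13
16 → 18
18 → 3
3 → 4
3 → 6
3 → 17
18 → 9

Visit order: 7, 5, 12, 14, 8, 11, 2, 10, 19, 20, 16, 1, 15, 13, 18, 3, 4, 6, 17, 9

6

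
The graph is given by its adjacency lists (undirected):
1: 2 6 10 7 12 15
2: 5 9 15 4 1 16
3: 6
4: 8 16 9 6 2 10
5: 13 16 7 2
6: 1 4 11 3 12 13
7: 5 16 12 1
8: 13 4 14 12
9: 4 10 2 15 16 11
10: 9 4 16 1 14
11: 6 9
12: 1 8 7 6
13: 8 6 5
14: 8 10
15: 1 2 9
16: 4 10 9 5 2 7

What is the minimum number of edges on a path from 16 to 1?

2

Level 0: 16
Level 1: 2, 4, 5, 7, 9, 10
Level 2: 1, 6, 8, 11, 12, 13, 14, 15
Level 3: 3
1 first appears at level 2.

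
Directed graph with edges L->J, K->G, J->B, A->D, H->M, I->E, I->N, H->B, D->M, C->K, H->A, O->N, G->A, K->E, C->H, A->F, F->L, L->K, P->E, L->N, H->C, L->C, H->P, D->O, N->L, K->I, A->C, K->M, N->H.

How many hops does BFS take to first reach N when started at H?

4

Level 0: H
Level 1: A, B, C, M, P
Level 2: D, E, F, K
Level 3: G, I, L, O
Level 4: J, N
N first appears at level 4.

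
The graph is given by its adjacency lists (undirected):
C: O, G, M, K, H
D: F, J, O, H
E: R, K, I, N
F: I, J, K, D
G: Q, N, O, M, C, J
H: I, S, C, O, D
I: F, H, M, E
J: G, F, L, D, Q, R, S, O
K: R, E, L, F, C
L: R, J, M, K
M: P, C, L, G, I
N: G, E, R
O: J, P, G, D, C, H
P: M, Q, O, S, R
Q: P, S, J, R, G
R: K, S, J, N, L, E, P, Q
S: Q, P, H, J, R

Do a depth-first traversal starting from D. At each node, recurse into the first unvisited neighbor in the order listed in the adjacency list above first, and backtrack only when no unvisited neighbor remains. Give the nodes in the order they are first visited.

D, F, I, H, S, Q, P, M, C, O, J, G, N, E, R, K, L

Visit D
D → F
F → I
I → H
H → S
S → Q
Q → P
P → M
M → C
C → O
O → J
J → G
G → N
N → E
E → R
R → K
K → L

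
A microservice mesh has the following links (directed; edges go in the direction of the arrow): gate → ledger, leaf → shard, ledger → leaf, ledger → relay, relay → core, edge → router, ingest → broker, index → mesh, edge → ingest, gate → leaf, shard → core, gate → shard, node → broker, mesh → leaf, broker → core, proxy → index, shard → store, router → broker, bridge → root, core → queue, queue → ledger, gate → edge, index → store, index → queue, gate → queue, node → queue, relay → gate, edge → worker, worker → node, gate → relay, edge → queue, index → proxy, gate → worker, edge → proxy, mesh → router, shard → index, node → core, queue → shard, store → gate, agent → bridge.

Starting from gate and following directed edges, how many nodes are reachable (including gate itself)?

17

BFS from gate visits: gate, edge, leaf, ledger, queue, relay, shard, worker, ingest, proxy, router, core, index, store, node, broker, mesh
Reachable nodes: 17 of 20 total.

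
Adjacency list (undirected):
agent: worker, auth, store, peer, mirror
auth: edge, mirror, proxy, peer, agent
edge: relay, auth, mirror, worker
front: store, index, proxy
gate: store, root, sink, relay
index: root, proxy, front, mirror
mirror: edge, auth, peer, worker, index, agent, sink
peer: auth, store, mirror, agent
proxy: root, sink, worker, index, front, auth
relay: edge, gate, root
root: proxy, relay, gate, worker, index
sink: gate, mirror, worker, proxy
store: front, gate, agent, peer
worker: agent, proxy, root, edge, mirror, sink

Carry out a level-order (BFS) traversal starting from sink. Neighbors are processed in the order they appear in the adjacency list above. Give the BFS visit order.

Visit sink; enqueue gate, mirror, worker, proxy → queue [gate, mirror, worker, proxy]
Visit gate; enqueue store, root, relay → queue [mirror, worker, proxy, store, root, relay]
Visit mirror; enqueue edge, auth, peer, index, agent → queue [worker, proxy, store, root, relay, edge, auth, peer, index, agent]
Visit worker → queue [proxy, store, root, relay, edge, auth, peer, index, agent]
Visit proxy; enqueue front → queue [store, root, relay, edge, auth, peer, index, agent, front]
Visit store → queue [root, relay, edge, auth, peer, index, agent, front]
Visit root → queue [relay, edge, auth, peer, index, agent, front]
Visit relay → queue [edge, auth, peer, index, agent, front]
Visit edge → queue [auth, peer, index, agent, front]
Visit auth → queue [peer, index, agent, front]
Visit peer → queue [index, agent, front]
Visit index → queue [agent, front]
Visit agent → queue [front]
Visit front → queue []

sink, gate, mirror, worker, proxy, store, root, relay, edge, auth, peer, index, agent, front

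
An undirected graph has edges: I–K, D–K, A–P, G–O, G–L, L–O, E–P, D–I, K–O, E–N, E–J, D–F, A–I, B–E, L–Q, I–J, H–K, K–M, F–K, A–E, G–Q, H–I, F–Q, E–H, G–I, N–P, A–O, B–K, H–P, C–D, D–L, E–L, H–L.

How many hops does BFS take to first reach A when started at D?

2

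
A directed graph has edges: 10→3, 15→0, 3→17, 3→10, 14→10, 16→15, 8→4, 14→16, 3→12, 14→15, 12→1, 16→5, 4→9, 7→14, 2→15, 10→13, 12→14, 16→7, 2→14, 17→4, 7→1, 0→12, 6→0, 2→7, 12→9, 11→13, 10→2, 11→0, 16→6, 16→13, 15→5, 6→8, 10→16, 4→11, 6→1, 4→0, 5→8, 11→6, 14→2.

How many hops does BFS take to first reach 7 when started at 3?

Level 0: 3
Level 1: 10, 12, 17
Level 2: 1, 2, 4, 9, 13, 14, 16
Level 3: 0, 5, 6, 7, 11, 15
Level 4: 8
7 first appears at level 3.

3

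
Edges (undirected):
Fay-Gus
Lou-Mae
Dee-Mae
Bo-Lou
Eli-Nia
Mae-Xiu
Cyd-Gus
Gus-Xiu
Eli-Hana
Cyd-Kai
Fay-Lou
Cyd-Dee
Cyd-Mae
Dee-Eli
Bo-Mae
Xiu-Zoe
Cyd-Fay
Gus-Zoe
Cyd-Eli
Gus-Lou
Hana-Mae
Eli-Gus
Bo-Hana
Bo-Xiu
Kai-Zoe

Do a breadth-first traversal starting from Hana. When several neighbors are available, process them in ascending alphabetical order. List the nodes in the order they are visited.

Hana → Bo → Eli → Mae → Lou → Xiu → Cyd → Dee → Gus → Nia → Fay → Zoe → Kai

Visit Hana; enqueue Bo, Eli, Mae → queue [Bo, Eli, Mae]
Visit Bo; enqueue Lou, Xiu → queue [Eli, Mae, Lou, Xiu]
Visit Eli; enqueue Cyd, Dee, Gus, Nia → queue [Mae, Lou, Xiu, Cyd, Dee, Gus, Nia]
Visit Mae → queue [Lou, Xiu, Cyd, Dee, Gus, Nia]
Visit Lou; enqueue Fay → queue [Xiu, Cyd, Dee, Gus, Nia, Fay]
Visit Xiu; enqueue Zoe → queue [Cyd, Dee, Gus, Nia, Fay, Zoe]
Visit Cyd; enqueue Kai → queue [Dee, Gus, Nia, Fay, Zoe, Kai]
Visit Dee → queue [Gus, Nia, Fay, Zoe, Kai]
Visit Gus → queue [Nia, Fay, Zoe, Kai]
Visit Nia → queue [Fay, Zoe, Kai]
Visit Fay → queue [Zoe, Kai]
Visit Zoe → queue [Kai]
Visit Kai → queue []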